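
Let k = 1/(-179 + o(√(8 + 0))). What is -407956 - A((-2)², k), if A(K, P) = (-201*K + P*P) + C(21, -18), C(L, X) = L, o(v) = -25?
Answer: -16944911569/41616 ≈ -4.0717e+5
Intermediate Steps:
k = -1/204 (k = 1/(-179 - 25) = 1/(-204) = -1/204 ≈ -0.0049020)
A(K, P) = 21 + P² - 201*K (A(K, P) = (-201*K + P*P) + 21 = (-201*K + P²) + 21 = (P² - 201*K) + 21 = 21 + P² - 201*K)
-407956 - A((-2)², k) = -407956 - (21 + (-1/204)² - 201*(-2)²) = -407956 - (21 + 1/41616 - 201*4) = -407956 - (21 + 1/41616 - 804) = -407956 - 1*(-32585327/41616) = -407956 + 32585327/41616 = -16944911569/41616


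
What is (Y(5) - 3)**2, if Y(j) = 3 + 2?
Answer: 4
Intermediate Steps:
Y(j) = 5
(Y(5) - 3)**2 = (5 - 3)**2 = 2**2 = 4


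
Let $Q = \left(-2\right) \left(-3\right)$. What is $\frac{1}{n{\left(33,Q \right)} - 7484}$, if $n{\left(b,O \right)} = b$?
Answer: $- \frac{1}{7451} \approx -0.00013421$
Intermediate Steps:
$Q = 6$
$\frac{1}{n{\left(33,Q \right)} - 7484} = \frac{1}{33 - 7484} = \frac{1}{-7451} = - \frac{1}{7451}$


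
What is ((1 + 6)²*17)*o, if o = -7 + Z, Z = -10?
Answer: -14161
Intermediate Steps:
o = -17 (o = -7 - 10 = -17)
((1 + 6)²*17)*o = ((1 + 6)²*17)*(-17) = (7²*17)*(-17) = (49*17)*(-17) = 833*(-17) = -14161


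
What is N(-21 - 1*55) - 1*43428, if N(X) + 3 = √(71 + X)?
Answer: -43431 + I*√5 ≈ -43431.0 + 2.2361*I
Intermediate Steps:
N(X) = -3 + √(71 + X)
N(-21 - 1*55) - 1*43428 = (-3 + √(71 + (-21 - 1*55))) - 1*43428 = (-3 + √(71 + (-21 - 55))) - 43428 = (-3 + √(71 - 76)) - 43428 = (-3 + √(-5)) - 43428 = (-3 + I*√5) - 43428 = -43431 + I*√5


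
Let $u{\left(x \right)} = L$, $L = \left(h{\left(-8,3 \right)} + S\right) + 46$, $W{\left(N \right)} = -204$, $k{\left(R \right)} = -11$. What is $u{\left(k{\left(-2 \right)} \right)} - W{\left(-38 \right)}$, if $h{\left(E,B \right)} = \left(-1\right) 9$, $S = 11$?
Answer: $252$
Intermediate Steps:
$h{\left(E,B \right)} = -9$
$L = 48$ ($L = \left(-9 + 11\right) + 46 = 2 + 46 = 48$)
$u{\left(x \right)} = 48$
$u{\left(k{\left(-2 \right)} \right)} - W{\left(-38 \right)} = 48 - -204 = 48 + 204 = 252$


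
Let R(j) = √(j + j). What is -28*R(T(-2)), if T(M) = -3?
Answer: -28*I*√6 ≈ -68.586*I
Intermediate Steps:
R(j) = √2*√j (R(j) = √(2*j) = √2*√j)
-28*R(T(-2)) = -28*√2*√(-3) = -28*√2*I*√3 = -28*I*√6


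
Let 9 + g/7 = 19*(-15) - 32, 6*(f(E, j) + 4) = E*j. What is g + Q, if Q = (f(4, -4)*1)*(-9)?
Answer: -2222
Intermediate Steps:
f(E, j) = -4 + E*j/6 (f(E, j) = -4 + (E*j)/6 = -4 + E*j/6)
g = -2282 (g = -63 + 7*(19*(-15) - 32) = -63 + 7*(-285 - 32) = -63 + 7*(-317) = -63 - 2219 = -2282)
Q = 60 (Q = ((-4 + (1/6)*4*(-4))*1)*(-9) = ((-4 - 8/3)*1)*(-9) = -20/3*1*(-9) = -20/3*(-9) = 60)
g + Q = -2282 + 60 = -2222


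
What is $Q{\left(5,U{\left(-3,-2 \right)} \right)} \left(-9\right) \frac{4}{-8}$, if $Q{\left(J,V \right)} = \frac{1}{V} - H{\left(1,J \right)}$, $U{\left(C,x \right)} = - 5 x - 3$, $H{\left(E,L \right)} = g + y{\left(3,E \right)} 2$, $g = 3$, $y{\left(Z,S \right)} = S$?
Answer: $- \frac{153}{7} \approx -21.857$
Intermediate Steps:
$H{\left(E,L \right)} = 3 + 2 E$ ($H{\left(E,L \right)} = 3 + E 2 = 3 + 2 E$)
$U{\left(C,x \right)} = -3 - 5 x$
$Q{\left(J,V \right)} = -5 + \frac{1}{V}$ ($Q{\left(J,V \right)} = \frac{1}{V} - \left(3 + 2 \cdot 1\right) = \frac{1}{V} - \left(3 + 2\right) = \frac{1}{V} - 5 = -5 + \frac{1}{V}$)
$Q{\left(5,U{\left(-3,-2 \right)} \right)} \left(-9\right) \frac{4}{-8} = \left(-5 + \frac{1}{-3 - -10}\right) \left(-9\right) \frac{4}{-8} = \left(-5 + \frac{1}{-3 + 10}\right) \left(-9\right) 4 \left(- \frac{1}{8}\right) = \left(-5 + \frac{1}{7}\right) \left(-9\right) \left(- \frac{1}{2}\right) = \left(- \frac{34}{7}\right) \left(-9\right) \left(- \frac{1}{2}\right) = \frac{306}{7} \left(- \frac{1}{2}\right) = - \frac{153}{7}$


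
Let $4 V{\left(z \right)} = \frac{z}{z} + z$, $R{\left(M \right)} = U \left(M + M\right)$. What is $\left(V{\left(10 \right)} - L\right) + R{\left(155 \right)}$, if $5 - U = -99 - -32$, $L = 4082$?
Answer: $\frac{72963}{4} \approx 18241.0$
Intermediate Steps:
$U = 72$ ($U = 5 - \left(-99 - -32\right) = 5 - \left(-99 + 32\right) = 5 - -67 = 5 + 67 = 72$)
$R{\left(M \right)} = 144 M$ ($R{\left(M \right)} = 72 \left(M + M\right) = 72 \cdot 2 M = 144 M$)
$V{\left(z \right)} = \frac{1}{4} + \frac{z}{4}$ ($V{\left(z \right)} = \frac{\frac{z}{z} + z}{4} = \frac{1 + z}{4} = \frac{1}{4} + \frac{z}{4}$)
$\left(V{\left(10 \right)} - L\right) + R{\left(155 \right)} = \left(\left(\frac{1}{4} + \frac{1}{4} \cdot 10\right) - 4082\right) + 144 \cdot 155 = \left(\left(\frac{1}{4} + \frac{5}{2}\right) - 4082\right) + 22320 = \left(\frac{11}{4} - 4082\right) + 22320 = - \frac{16317}{4} + 22320 = \frac{72963}{4}$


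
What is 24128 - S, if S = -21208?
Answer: 45336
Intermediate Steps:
24128 - S = 24128 - 1*(-21208) = 24128 + 21208 = 45336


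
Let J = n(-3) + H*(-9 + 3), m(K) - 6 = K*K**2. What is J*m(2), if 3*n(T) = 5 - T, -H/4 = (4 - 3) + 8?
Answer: 9184/3 ≈ 3061.3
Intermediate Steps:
m(K) = 6 + K**3 (m(K) = 6 + K*K**2 = 6 + K**3)
H = -36 (H = -4*((4 - 3) + 8) = -4*(1 + 8) = -4*9 = -36)
n(T) = 5/3 - T/3 (n(T) = (5 - T)/3 = 5/3 - T/3)
J = 656/3 (J = (5/3 - 1/3*(-3)) - 36*(-9 + 3) = (5/3 + 1) - 36*(-6) = 8/3 + 216 = 656/3 ≈ 218.67)
J*m(2) = 656*(6 + 2**3)/3 = 656*(6 + 8)/3 = (656/3)*14 = 9184/3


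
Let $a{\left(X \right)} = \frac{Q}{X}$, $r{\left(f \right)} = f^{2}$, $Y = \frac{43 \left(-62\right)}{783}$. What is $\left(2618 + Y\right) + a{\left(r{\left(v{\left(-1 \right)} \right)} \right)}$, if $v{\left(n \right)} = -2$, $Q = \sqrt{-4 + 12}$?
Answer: $\frac{2047228}{783} + \frac{\sqrt{2}}{2} \approx 2615.3$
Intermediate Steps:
$Q = 2 \sqrt{2}$ ($Q = \sqrt{8} = 2 \sqrt{2} \approx 2.8284$)
$Y = - \frac{2666}{783}$ ($Y = \left(-2666\right) \frac{1}{783} = - \frac{2666}{783} \approx -3.4049$)
$a{\left(X \right)} = \frac{2 \sqrt{2}}{X}$
$\left(2618 + Y\right) + a{\left(r{\left(v{\left(-1 \right)} \right)} \right)} = \left(2618 - \frac{2666}{783}\right) + \frac{2 \sqrt{2}}{\left(-2\right)^{2}} = \frac{2047228}{783} + \frac{2 \sqrt{2}}{4} = \frac{2047228}{783} + 2 \sqrt{2} \cdot \frac{1}{4} = \frac{2047228}{783} + \frac{\sqrt{2}}{2}$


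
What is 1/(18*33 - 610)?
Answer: -1/16 ≈ -0.062500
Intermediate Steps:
1/(18*33 - 610) = 1/(594 - 610) = 1/(-16) = -1/16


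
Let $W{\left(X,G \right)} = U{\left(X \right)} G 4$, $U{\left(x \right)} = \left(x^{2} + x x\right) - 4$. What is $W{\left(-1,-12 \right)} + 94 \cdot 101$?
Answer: $9590$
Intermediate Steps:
$U{\left(x \right)} = -4 + 2 x^{2}$ ($U{\left(x \right)} = \left(x^{2} + x^{2}\right) - 4 = 2 x^{2} - 4 = -4 + 2 x^{2}$)
$W{\left(X,G \right)} = 4 G \left(-4 + 2 X^{2}\right)$ ($W{\left(X,G \right)} = \left(-4 + 2 X^{2}\right) G 4 = G \left(-4 + 2 X^{2}\right) 4 = 4 G \left(-4 + 2 X^{2}\right)$)
$W{\left(-1,-12 \right)} + 94 \cdot 101 = 8 \left(-12\right) \left(-2 + \left(-1\right)^{2}\right) + 94 \cdot 101 = 8 \left(-12\right) \left(-2 + 1\right) + 9494 = 8 \left(-12\right) \left(-1\right) + 9494 = 96 + 9494 = 9590$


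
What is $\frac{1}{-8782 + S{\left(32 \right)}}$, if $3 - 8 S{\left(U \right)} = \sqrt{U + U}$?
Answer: $- \frac{8}{70261} \approx -0.00011386$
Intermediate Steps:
$S{\left(U \right)} = \frac{3}{8} - \frac{\sqrt{2} \sqrt{U}}{8}$ ($S{\left(U \right)} = \frac{3}{8} - \frac{\sqrt{U + U}}{8} = \frac{3}{8} - \frac{\sqrt{2 U}}{8} = \frac{3}{8} - \frac{\sqrt{2} \sqrt{U}}{8}$)
$\frac{1}{-8782 + S{\left(32 \right)}} = \frac{1}{-8782 + \left(\frac{3}{8} - \frac{\sqrt{2} \sqrt{32}}{8}\right)} = \frac{1}{-8782 + \left(\frac{3}{8} - \frac{\sqrt{2} \cdot 4 \sqrt{2}}{8}\right)} = \frac{1}{-8782 + \left(\frac{3}{8} - 1\right)} = \frac{1}{-8782 - \frac{5}{8}} = \frac{1}{- \frac{70261}{8}} = - \frac{8}{70261}$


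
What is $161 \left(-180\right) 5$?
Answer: $-144900$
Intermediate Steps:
$161 \left(-180\right) 5 = \left(-28980\right) 5 = -144900$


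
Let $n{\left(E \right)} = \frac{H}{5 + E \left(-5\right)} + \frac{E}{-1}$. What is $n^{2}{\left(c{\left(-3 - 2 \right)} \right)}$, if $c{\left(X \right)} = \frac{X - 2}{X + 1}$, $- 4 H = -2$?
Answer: $\frac{12769}{3600} \approx 3.5469$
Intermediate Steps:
$H = \frac{1}{2}$ ($H = \left(- \frac{1}{4}\right) \left(-2\right) = \frac{1}{2} \approx 0.5$)
$c{\left(X \right)} = \frac{-2 + X}{1 + X}$
$n{\left(E \right)} = \frac{1}{2 \left(5 - 5 E\right)} - E$ ($n{\left(E \right)} = \frac{1}{2 \left(5 + E \left(-5\right)\right)} + \frac{E}{-1} = \frac{1}{2 \left(5 - 5 E\right)} + E \left(-1\right) = \frac{1}{2 \left(5 - 5 E\right)} - E$)
$n^{2}{\left(c{\left(-3 - 2 \right)} \right)} = \left(\frac{- \frac{1}{10} + \frac{-2 - 5}{1 - 5} - \left(\frac{-2 - 5}{1 - 5}\right)^{2}}{-1 + \frac{-2 - 5}{1 - 5}}\right)^{2} = \left(\frac{- \frac{1}{10} + \frac{1}{-4} \left(-7\right) - \left(\frac{1}{-4} \left(-7\right)\right)^{2}}{-1 + \frac{1}{-4} \left(-7\right)}\right)^{2} = \left(\frac{- \frac{1}{10} - - \frac{7}{4} - \left(\left(- \frac{1}{4}\right) \left(-7\right)\right)^{2}}{-1 - - \frac{7}{4}}\right)^{2} = \left(\frac{- \frac{1}{10} + \frac{7}{4} - \left(\frac{7}{4}\right)^{2}}{-1 + \frac{7}{4}}\right)^{2} = \left(\frac{- \frac{1}{10} + \frac{7}{4} - \frac{49}{16}}{\frac{3}{4}}\right)^{2} = \left(\frac{4 \left(- \frac{1}{10} + \frac{7}{4} - \frac{49}{16}\right)}{3}\right)^{2} = \left(\frac{4}{3} \left(- \frac{113}{80}\right)\right)^{2} = \left(- \frac{113}{60}\right)^{2} = \frac{12769}{3600}$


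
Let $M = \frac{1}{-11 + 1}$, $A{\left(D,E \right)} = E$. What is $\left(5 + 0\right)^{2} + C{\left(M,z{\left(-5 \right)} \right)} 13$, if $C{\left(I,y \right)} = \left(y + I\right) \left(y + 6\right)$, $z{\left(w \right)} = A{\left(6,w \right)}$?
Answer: $- \frac{413}{10} \approx -41.3$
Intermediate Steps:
$z{\left(w \right)} = w$
$M = - \frac{1}{10}$ ($M = \frac{1}{-10} = - \frac{1}{10} \approx -0.1$)
$C{\left(I,y \right)} = \left(6 + y\right) \left(I + y\right)$ ($C{\left(I,y \right)} = \left(I + y\right) \left(6 + y\right) = \left(6 + y\right) \left(I + y\right)$)
$\left(5 + 0\right)^{2} + C{\left(M,z{\left(-5 \right)} \right)} 13 = \left(5 + 0\right)^{2} + \left(\left(-5\right)^{2} + 6 \left(- \frac{1}{10}\right) + 6 \left(-5\right) - - \frac{1}{2}\right) 13 = 5^{2} + \left(25 - \frac{3}{5} - 30 + \frac{1}{2}\right) 13 = 25 - \frac{663}{10} = - \frac{413}{10}$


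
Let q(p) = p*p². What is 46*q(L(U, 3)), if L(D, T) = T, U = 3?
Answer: 1242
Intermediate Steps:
q(p) = p³
46*q(L(U, 3)) = 46*3³ = 46*27 = 1242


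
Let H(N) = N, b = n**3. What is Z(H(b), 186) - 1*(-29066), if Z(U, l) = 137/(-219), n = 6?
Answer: 6365317/219 ≈ 29065.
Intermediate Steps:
b = 216 (b = 6**3 = 216)
Z(U, l) = -137/219 (Z(U, l) = 137*(-1/219) = -137/219)
Z(H(b), 186) - 1*(-29066) = -137/219 - 1*(-29066) = -137/219 + 29066 = 6365317/219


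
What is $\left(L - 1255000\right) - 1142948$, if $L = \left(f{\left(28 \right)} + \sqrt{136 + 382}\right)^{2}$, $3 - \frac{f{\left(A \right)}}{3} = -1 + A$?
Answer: $-2397948 + \left(72 - \sqrt{518}\right)^{2} \approx -2.3955 \cdot 10^{6}$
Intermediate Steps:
$f{\left(A \right)} = 12 - 3 A$ ($f{\left(A \right)} = 9 - 3 \left(-1 + A\right) = 9 - \left(-3 + 3 A\right) = 12 - 3 A$)
$L = \left(-72 + \sqrt{518}\right)^{2}$ ($L = \left(\left(12 - 84\right) + \sqrt{136 + 382}\right)^{2} = \left(\left(12 - 84\right) + \sqrt{518}\right)^{2} = \left(-72 + \sqrt{518}\right)^{2} \approx 2424.6$)
$\left(L - 1255000\right) - 1142948 = \left(\left(72 - \sqrt{518}\right)^{2} - 1255000\right) - 1142948 = \left(-1255000 + \left(72 - \sqrt{518}\right)^{2}\right) - 1142948 = -2397948 + \left(72 - \sqrt{518}\right)^{2}$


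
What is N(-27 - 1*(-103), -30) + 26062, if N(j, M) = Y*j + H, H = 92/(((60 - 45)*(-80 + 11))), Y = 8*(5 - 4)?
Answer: 1200146/45 ≈ 26670.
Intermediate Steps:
Y = 8 (Y = 8*1 = 8)
H = -4/45 (H = 92/((15*(-69))) = 92/(-1035) = 92*(-1/1035) = -4/45 ≈ -0.088889)
N(j, M) = -4/45 + 8*j (N(j, M) = 8*j - 4/45 = -4/45 + 8*j)
N(-27 - 1*(-103), -30) + 26062 = (-4/45 + 8*(-27 - 1*(-103))) + 26062 = (-4/45 + 8*(-27 + 103)) + 26062 = (-4/45 + 8*76) + 26062 = (-4/45 + 608) + 26062 = 27356/45 + 26062 = 1200146/45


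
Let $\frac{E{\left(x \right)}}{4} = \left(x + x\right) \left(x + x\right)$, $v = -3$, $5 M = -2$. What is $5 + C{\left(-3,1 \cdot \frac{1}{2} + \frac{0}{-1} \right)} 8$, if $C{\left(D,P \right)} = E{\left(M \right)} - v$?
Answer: $\frac{1237}{25} \approx 49.48$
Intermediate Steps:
$M = - \frac{2}{5}$ ($M = \frac{1}{5} \left(-2\right) = - \frac{2}{5} \approx -0.4$)
$E{\left(x \right)} = 16 x^{2}$ ($E{\left(x \right)} = 4 \left(x + x\right) \left(x + x\right) = 4 \cdot 2 x 2 x = 4 \cdot 4 x^{2} = 16 x^{2}$)
$C{\left(D,P \right)} = \frac{139}{25}$ ($C{\left(D,P \right)} = 16 \left(- \frac{2}{5}\right)^{2} - -3 = 16 \cdot \frac{4}{25} + 3 = \frac{64}{25} + 3 = \frac{139}{25}$)
$5 + C{\left(-3,1 \cdot \frac{1}{2} + \frac{0}{-1} \right)} 8 = 5 + \frac{139}{25} \cdot 8 = 5 + \frac{1112}{25} = \frac{1237}{25}$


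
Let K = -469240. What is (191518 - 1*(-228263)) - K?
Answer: 889021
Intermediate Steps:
(191518 - 1*(-228263)) - K = (191518 - 1*(-228263)) - 1*(-469240) = (191518 + 228263) + 469240 = 419781 + 469240 = 889021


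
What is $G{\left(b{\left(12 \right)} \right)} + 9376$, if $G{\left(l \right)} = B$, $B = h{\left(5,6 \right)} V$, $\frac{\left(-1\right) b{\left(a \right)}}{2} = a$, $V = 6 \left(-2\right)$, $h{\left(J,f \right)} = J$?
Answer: $9316$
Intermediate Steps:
$V = -12$
$b{\left(a \right)} = - 2 a$
$B = -60$ ($B = 5 \left(-12\right) = -60$)
$G{\left(l \right)} = -60$
$G{\left(b{\left(12 \right)} \right)} + 9376 = -60 + 9376 = 9316$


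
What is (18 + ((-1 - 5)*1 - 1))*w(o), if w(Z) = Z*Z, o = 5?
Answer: 275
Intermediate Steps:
w(Z) = Z²
(18 + ((-1 - 5)*1 - 1))*w(o) = (18 + ((-1 - 5)*1 - 1))*5² = (18 + (-6*1 - 1))*25 = (18 + (-6 - 1))*25 = (18 - 7)*25 = 11*25 = 275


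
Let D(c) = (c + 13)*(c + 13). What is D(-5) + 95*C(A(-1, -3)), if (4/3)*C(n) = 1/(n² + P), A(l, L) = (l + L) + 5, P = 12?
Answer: 3613/52 ≈ 69.481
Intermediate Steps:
A(l, L) = 5 + L + l (A(l, L) = (L + l) + 5 = 5 + L + l)
D(c) = (13 + c)² (D(c) = (13 + c)*(13 + c) = (13 + c)²)
C(n) = 3/(4*(12 + n²)) (C(n) = 3/(4*(n² + 12)) = 3/(4*(12 + n²)))
D(-5) + 95*C(A(-1, -3)) = (13 - 5)² + 95*(3/(4*(12 + (5 - 3 - 1)²))) = 8² + 95*(3/(4*(12 + 1²))) = 64 + 95*(3/(4*(12 + 1))) = 64 + 95*((¾)/13) = 64 + 95*((¾)*(1/13)) = 64 + 95*(3/52) = 64 + 285/52 = 3613/52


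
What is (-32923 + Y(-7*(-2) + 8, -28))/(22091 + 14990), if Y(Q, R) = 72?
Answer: -32851/37081 ≈ -0.88593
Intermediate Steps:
(-32923 + Y(-7*(-2) + 8, -28))/(22091 + 14990) = (-32923 + 72)/(22091 + 14990) = -32851/37081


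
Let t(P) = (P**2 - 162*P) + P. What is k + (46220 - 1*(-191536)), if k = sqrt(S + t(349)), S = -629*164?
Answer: 237756 + 38*I*sqrt(26) ≈ 2.3776e+5 + 193.76*I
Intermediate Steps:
t(P) = P**2 - 161*P
S = -103156
k = 38*I*sqrt(26) (k = sqrt(-103156 + 349*(-161 + 349)) = sqrt(-103156 + 349*188) = sqrt(-103156 + 65612) = sqrt(-37544) = 38*I*sqrt(26) ≈ 193.76*I)
k + (46220 - 1*(-191536)) = 38*I*sqrt(26) + (46220 - 1*(-191536)) = 38*I*sqrt(26) + (46220 + 191536) = 38*I*sqrt(26) + 237756 = 237756 + 38*I*sqrt(26)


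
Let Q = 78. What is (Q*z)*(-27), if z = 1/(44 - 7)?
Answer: -2106/37 ≈ -56.919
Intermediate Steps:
z = 1/37 ≈ 0.027027
(Q*z)*(-27) = (78*(1/37))*(-27) = (78/37)*(-27) = -2106/37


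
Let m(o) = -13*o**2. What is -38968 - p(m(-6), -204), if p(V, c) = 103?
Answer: -39071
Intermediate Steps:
-38968 - p(m(-6), -204) = -38968 - 1*103 = -38968 - 103 = -39071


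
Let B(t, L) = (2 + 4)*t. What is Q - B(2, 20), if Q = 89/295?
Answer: -3451/295 ≈ -11.698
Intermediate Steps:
Q = 89/295 (Q = 89*(1/295) = 89/295 ≈ 0.30169)
B(t, L) = 6*t
Q - B(2, 20) = 89/295 - 6*2 = 89/295 - 1*12 = 89/295 - 12 = -3451/295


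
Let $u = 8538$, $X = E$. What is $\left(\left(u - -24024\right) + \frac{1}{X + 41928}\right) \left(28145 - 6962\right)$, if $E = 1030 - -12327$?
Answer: $\frac{38133428392293}{55285} \approx 6.8976 \cdot 10^{8}$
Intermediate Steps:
$E = 13357$ ($E = 1030 + 12327 = 13357$)
$X = 13357$
$\left(\left(u - -24024\right) + \frac{1}{X + 41928}\right) \left(28145 - 6962\right) = \left(\left(8538 - -24024\right) + \frac{1}{13357 + 41928}\right) \left(28145 - 6962\right) = \left(\left(8538 + 24024\right) + \frac{1}{55285}\right) 21183 = \left(32562 + \frac{1}{55285}\right) 21183 = \frac{1800190171}{55285} \cdot 21183 = \frac{38133428392293}{55285}$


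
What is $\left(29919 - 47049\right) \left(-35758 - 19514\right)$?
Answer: $946809360$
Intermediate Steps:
$\left(29919 - 47049\right) \left(-35758 - 19514\right) = \left(-17130\right) \left(-55272\right) = 946809360$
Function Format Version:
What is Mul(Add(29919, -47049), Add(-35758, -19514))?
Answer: 946809360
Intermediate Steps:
Mul(Add(29919, -47049), Add(-35758, -19514)) = Mul(-17130, -55272) = 946809360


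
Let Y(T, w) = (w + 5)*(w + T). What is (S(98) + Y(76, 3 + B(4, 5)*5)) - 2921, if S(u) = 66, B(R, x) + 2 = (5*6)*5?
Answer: 609757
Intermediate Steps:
B(R, x) = 148 (B(R, x) = -2 + (5*6)*5 = -2 + 30*5 = -2 + 150 = 148)
Y(T, w) = (5 + w)*(T + w)
(S(98) + Y(76, 3 + B(4, 5)*5)) - 2921 = (66 + ((3 + 148*5)**2 + 5*76 + 5*(3 + 148*5) + 76*(3 + 148*5))) - 2921 = (66 + ((3 + 740)**2 + 380 + 5*(3 + 740) + 76*(3 + 740))) - 2921 = (66 + (743**2 + 380 + 5*743 + 76*743)) - 2921 = (66 + (552049 + 380 + 3715 + 56468)) - 2921 = (66 + 612612) - 2921 = 612678 - 2921 = 609757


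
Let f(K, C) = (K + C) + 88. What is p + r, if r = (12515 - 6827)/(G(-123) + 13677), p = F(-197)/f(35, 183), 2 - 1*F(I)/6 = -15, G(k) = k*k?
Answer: 7645/14403 ≈ 0.53079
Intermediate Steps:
G(k) = k**2
F(I) = 102 (F(I) = 12 - 6*(-15) = 12 + 90 = 102)
f(K, C) = 88 + C + K (f(K, C) = (C + K) + 88 = 88 + C + K)
p = 1/3 (p = 102/(88 + 183 + 35) = 102/306 = 102*(1/306) = 1/3 ≈ 0.33333)
r = 948/4801 (r = (12515 - 6827)/((-123)**2 + 13677) = 5688/(15129 + 13677) = 5688/28806 = 5688*(1/28806) = 948/4801 ≈ 0.19746)
p + r = 1/3 + 948/4801 = 7645/14403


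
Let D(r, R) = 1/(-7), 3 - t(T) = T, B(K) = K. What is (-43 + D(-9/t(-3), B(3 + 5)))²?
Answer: 91204/49 ≈ 1861.3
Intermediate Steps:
t(T) = 3 - T
D(r, R) = -⅐
(-43 + D(-9/t(-3), B(3 + 5)))² = (-43 - ⅐)² = (-302/7)² = 91204/49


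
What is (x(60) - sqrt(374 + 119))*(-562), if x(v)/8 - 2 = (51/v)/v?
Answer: -679177/75 + 562*sqrt(493) ≈ 3422.7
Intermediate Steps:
x(v) = 16 + 408/v**2 (x(v) = 16 + 8*((51/v)/v) = 16 + 8*(51/v**2) = 16 + 408/v**2)
(x(60) - sqrt(374 + 119))*(-562) = ((16 + 408/60**2) - sqrt(374 + 119))*(-562) = ((16 + 408*(1/3600)) - sqrt(493))*(-562) = ((16 + 17/150) - sqrt(493))*(-562) = (2417/150 - sqrt(493))*(-562) = -679177/75 + 562*sqrt(493)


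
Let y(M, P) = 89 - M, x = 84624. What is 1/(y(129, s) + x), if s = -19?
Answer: 1/84584 ≈ 1.1823e-5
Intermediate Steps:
1/(y(129, s) + x) = 1/((89 - 1*129) + 84624) = 1/((89 - 129) + 84624) = 1/(-40 + 84624) = 1/84584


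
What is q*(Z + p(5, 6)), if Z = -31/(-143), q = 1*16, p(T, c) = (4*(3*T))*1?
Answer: 137776/143 ≈ 963.47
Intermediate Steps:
p(T, c) = 12*T (p(T, c) = (12*T)*1 = 12*T)
q = 16
Z = 31/143 (Z = -31*(-1/143) = 31/143 ≈ 0.21678)
q*(Z + p(5, 6)) = 16*(31/143 + 12*5) = 16*(31/143 + 60) = 16*(8611/143) = 137776/143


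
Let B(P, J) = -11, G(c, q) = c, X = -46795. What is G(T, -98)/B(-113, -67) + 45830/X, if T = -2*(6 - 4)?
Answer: -63390/102949 ≈ -0.61574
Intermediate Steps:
T = -4 (T = -2*2 = -4)
G(T, -98)/B(-113, -67) + 45830/X = -4/(-11) + 45830/(-46795) = -4*(-1/11) + 45830*(-1/46795) = 4/11 - 9166/9359 = -63390/102949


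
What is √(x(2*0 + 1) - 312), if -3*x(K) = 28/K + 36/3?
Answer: 4*I*√183/3 ≈ 18.037*I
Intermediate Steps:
x(K) = -4 - 28/(3*K) (x(K) = -(28/K + 36/3)/3 = -(28/K + 36*(⅓))/3 = -(28/K + 12)/3 = -(12 + 28/K)/3 = -4 - 28/(3*K))
√(x(2*0 + 1) - 312) = √((-4 - 28/(3*(2*0 + 1))) - 312) = √((-4 - 28/(3*(0 + 1))) - 312) = √((-4 - 28/3/1) - 312) = √((-4 - 28/3*1) - 312) = √((-4 - 28/3) - 312) = √(-40/3 - 312) = √(-976/3) = 4*I*√183/3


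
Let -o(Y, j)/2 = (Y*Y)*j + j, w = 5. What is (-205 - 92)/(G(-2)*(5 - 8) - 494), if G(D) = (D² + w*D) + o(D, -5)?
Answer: 297/626 ≈ 0.47444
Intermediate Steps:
o(Y, j) = -2*j - 2*j*Y² (o(Y, j) = -2*((Y*Y)*j + j) = -2*(Y²*j + j) = -2*(j*Y² + j) = -2*(j + j*Y²) = -2*j - 2*j*Y²)
G(D) = 10 + 5*D + 11*D² (G(D) = (D² + 5*D) - 2*(-5)*(1 + D²) = (D² + 5*D) + (10 + 10*D²) = 10 + 5*D + 11*D²)
(-205 - 92)/(G(-2)*(5 - 8) - 494) = (-205 - 92)/((10 + 5*(-2) + 11*(-2)²)*(5 - 8) - 494) = -297/((10 - 10 + 11*4)*(-3) - 494) = -297/((10 - 10 + 44)*(-3) - 494) = -297/(44*(-3) - 494) = -297/(-132 - 494) = -297/(-626) = -297*(-1/626) = 297/626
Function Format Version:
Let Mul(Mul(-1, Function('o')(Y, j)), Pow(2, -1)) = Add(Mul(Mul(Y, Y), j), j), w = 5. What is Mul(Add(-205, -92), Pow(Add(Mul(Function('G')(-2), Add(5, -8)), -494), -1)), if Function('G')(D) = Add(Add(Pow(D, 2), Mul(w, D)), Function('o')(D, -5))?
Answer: Rational(297, 626) ≈ 0.47444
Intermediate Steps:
Function('o')(Y, j) = Add(Mul(-2, j), Mul(-2, j, Pow(Y, 2))) (Function('o')(Y, j) = Mul(-2, Add(Mul(Mul(Y, Y), j), j)) = Mul(-2, Add(Mul(Pow(Y, 2), j), j)) = Mul(-2, Add(Mul(j, Pow(Y, 2)), j)) = Mul(-2, Add(j, Mul(j, Pow(Y, 2)))) = Add(Mul(-2, j), Mul(-2, j, Pow(Y, 2))))
Function('G')(D) = Add(10, Mul(5, D), Mul(11, Pow(D, 2))) (Function('G')(D) = Add(Add(Pow(D, 2), Mul(5, D)), Mul(-2, -5, Add(1, Pow(D, 2)))) = Add(Add(Pow(D, 2), Mul(5, D)), Add(10, Mul(10, Pow(D, 2)))) = Add(10, Mul(5, D), Mul(11, Pow(D, 2))))
Mul(Add(-205, -92), Pow(Add(Mul(Function('G')(-2), Add(5, -8)), -494), -1)) = Mul(Add(-205, -92), Pow(Add(Mul(Add(10, Mul(5, -2), Mul(11, Pow(-2, 2))), Add(5, -8)), -494), -1)) = Mul(-297, Pow(Add(Mul(Add(10, -10, Mul(11, 4)), -3), -494), -1)) = Mul(-297, Pow(Add(Mul(Add(10, -10, 44), -3), -494), -1)) = Mul(-297, Pow(Add(Mul(44, -3), -494), -1)) = Mul(-297, Pow(Add(-132, -494), -1)) = Mul(-297, Pow(-626, -1)) = Mul(-297, Rational(-1, 626)) = Rational(297, 626)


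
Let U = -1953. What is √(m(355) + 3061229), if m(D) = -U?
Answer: √3063182 ≈ 1750.2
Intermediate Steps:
m(D) = 1953 (m(D) = -1*(-1953) = 1953)
√(m(355) + 3061229) = √(1953 + 3061229) = √3063182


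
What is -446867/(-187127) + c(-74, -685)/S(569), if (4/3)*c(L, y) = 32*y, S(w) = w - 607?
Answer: 1546674413/3555413 ≈ 435.02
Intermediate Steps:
S(w) = -607 + w
c(L, y) = 24*y (c(L, y) = 3*(32*y)/4 = 24*y)
-446867/(-187127) + c(-74, -685)/S(569) = -446867/(-187127) + (24*(-685))/(-607 + 569) = -446867*(-1/187127) - 16440/(-38) = 446867/187127 - 16440*(-1/38) = 446867/187127 + 8220/19 = 1546674413/3555413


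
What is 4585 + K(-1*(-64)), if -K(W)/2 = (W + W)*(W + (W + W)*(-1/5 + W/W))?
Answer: -190067/5 ≈ -38013.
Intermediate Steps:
K(W) = -52*W**2/5 (K(W) = -2*(W + W)*(W + (W + W)*(-1/5 + W/W)) = -2*2*W*(W + (2*W)*(-1*1/5 + 1)) = -2*2*W*(W + (2*W)*(-1/5 + 1)) = -2*2*W*(W + (2*W)*(4/5)) = -2*2*W*(W + 8*W/5) = -2*2*W*13*W/5 = -52*W**2/5)
4585 + K(-1*(-64)) = 4585 - 52*(-1*(-64))**2/5 = 4585 - 52/5*64**2 = 4585 - 52/5*4096 = 4585 - 212992/5 = -190067/5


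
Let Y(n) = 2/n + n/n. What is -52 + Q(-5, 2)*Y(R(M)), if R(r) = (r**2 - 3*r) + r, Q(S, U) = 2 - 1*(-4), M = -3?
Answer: -226/5 ≈ -45.200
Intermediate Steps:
Q(S, U) = 6 (Q(S, U) = 2 + 4 = 6)
R(r) = r**2 - 2*r
Y(n) = 1 + 2/n (Y(n) = 2/n + 1 = 1 + 2/n)
-52 + Q(-5, 2)*Y(R(M)) = -52 + 6*((2 - 3*(-2 - 3))/((-3*(-2 - 3)))) = -52 + 6*((2 - 3*(-5))/((-3*(-5)))) = -52 + 6*((2 + 15)/15) = -52 + 6*((1/15)*17) = -52 + 6*(17/15) = -52 + 34/5 = -226/5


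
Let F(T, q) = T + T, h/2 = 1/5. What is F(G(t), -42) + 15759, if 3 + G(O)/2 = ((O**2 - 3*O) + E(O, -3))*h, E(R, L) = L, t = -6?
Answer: 79143/5 ≈ 15829.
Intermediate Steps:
h = 2/5 ≈ 0.40000
G(O) = -42/5 - 12*O/5 + 4*O**2/5 (G(O) = -6 + 2*(((O**2 - 3*O) - 3)*(2/5)) = -6 + 2*((-3 + O**2 - 3*O)*(2/5)) = -6 + 2*(-6/5 - 6*O/5 + 2*O**2/5) = -6 + (-12/5 - 12*O/5 + 4*O**2/5) = -42/5 - 12*O/5 + 4*O**2/5)
F(T, q) = 2*T
F(G(t), -42) + 15759 = 2*(-42/5 - 12/5*(-6) + (4/5)*(-6)**2) + 15759 = 2*(-42/5 + 72/5 + (4/5)*36) + 15759 = 2*(-42/5 + 72/5 + 144/5) + 15759 = 2*(174/5) + 15759 = 348/5 + 15759 = 79143/5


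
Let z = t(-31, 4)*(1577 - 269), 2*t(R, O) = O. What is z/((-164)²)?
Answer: 327/3362 ≈ 0.097264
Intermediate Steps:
t(R, O) = O/2
z = 2616 (z = ((½)*4)*(1577 - 269) = 2*1308 = 2616)
z/((-164)²) = 2616/((-164)²) = 2616/26896 = 2616*(1/26896) = 327/3362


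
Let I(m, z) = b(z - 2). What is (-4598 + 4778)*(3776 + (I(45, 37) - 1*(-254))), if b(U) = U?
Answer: 731700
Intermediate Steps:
I(m, z) = -2 + z (I(m, z) = z - 2 = -2 + z)
(-4598 + 4778)*(3776 + (I(45, 37) - 1*(-254))) = (-4598 + 4778)*(3776 + ((-2 + 37) - 1*(-254))) = 180*(3776 + (35 + 254)) = 180*(3776 + 289) = 180*4065 = 731700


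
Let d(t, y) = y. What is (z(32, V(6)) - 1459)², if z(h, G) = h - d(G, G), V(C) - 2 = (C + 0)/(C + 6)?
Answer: 8173881/4 ≈ 2.0435e+6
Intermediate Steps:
V(C) = 2 + C/(6 + C) (V(C) = 2 + (C + 0)/(C + 6) = 2 + C/(6 + C))
z(h, G) = h - G
(z(32, V(6)) - 1459)² = ((32 - 3*(4 + 6)/(6 + 6)) - 1459)² = ((32 - 3*10/12) - 1459)² = ((32 - 1*5/2) - 1459)² = ((32 - 5/2) - 1459)² = (59/2 - 1459)² = (-2859/2)² = 8173881/4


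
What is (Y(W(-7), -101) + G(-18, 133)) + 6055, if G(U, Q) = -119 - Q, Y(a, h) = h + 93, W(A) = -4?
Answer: 5795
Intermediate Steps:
Y(a, h) = 93 + h
(Y(W(-7), -101) + G(-18, 133)) + 6055 = ((93 - 101) + (-119 - 1*133)) + 6055 = (-8 + (-119 - 133)) + 6055 = (-8 - 252) + 6055 = -260 + 6055 = 5795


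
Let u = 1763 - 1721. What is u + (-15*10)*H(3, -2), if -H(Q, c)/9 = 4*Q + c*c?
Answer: 21642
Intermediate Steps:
H(Q, c) = -36*Q - 9*c² (H(Q, c) = -9*(4*Q + c*c) = -9*(4*Q + c²) = -9*(c² + 4*Q) = -36*Q - 9*c²)
u = 42
u + (-15*10)*H(3, -2) = 42 + (-15*10)*(-36*3 - 9*(-2)²) = 42 - 150*(-108 - 9*4) = 42 - 150*(-108 - 36) = 42 - 150*(-144) = 42 + 21600 = 21642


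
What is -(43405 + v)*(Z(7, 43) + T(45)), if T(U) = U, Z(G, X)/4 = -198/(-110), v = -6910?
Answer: -1905039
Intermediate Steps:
Z(G, X) = 36/5 (Z(G, X) = 4*(-198/(-110)) = 4*(-198*(-1/110)) = 4*(9/5) = 36/5)
-(43405 + v)*(Z(7, 43) + T(45)) = -(43405 - 6910)*(36/5 + 45) = -36495*261/5 = -1*1905039 = -1905039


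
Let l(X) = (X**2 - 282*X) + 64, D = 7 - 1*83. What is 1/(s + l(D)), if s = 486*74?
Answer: 1/63236 ≈ 1.5814e-5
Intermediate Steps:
D = -76 (D = 7 - 83 = -76)
l(X) = 64 + X**2 - 282*X
s = 35964
1/(s + l(D)) = 1/(35964 + (64 + (-76)**2 - 282*(-76))) = 1/(35964 + (64 + 5776 + 21432)) = 1/(35964 + 27272) = 1/63236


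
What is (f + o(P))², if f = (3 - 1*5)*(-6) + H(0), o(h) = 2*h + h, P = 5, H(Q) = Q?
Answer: 729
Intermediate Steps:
o(h) = 3*h
f = 12 (f = (3 - 1*5)*(-6) + 0 = (3 - 5)*(-6) + 0 = -2*(-6) + 0 = 12 + 0 = 12)
(f + o(P))² = (12 + 3*5)² = (12 + 15)² = 27² = 729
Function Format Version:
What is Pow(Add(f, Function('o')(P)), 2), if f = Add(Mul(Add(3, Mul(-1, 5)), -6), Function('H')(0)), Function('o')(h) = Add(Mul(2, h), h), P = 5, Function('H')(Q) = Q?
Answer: 729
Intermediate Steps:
Function('o')(h) = Mul(3, h)
f = 12 (f = Add(Mul(Add(3, Mul(-1, 5)), -6), 0) = Add(Mul(Add(3, -5), -6), 0) = Add(Mul(-2, -6), 0) = Add(12, 0) = 12)
Pow(Add(f, Function('o')(P)), 2) = Pow(Add(12, Mul(3, 5)), 2) = Pow(Add(12, 15), 2) = Pow(27, 2) = 729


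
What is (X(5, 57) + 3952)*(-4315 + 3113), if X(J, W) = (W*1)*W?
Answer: -8655602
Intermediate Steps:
X(J, W) = W**2 (X(J, W) = W*W = W**2)
(X(5, 57) + 3952)*(-4315 + 3113) = (57**2 + 3952)*(-4315 + 3113) = (3249 + 3952)*(-1202) = 7201*(-1202) = -8655602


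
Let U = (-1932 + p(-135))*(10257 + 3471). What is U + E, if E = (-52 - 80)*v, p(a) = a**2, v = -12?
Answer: 223671888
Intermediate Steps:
U = 223670304 (U = (-1932 + (-135)**2)*(10257 + 3471) = (-1932 + 18225)*13728 = 16293*13728 = 223670304)
E = 1584 (E = (-52 - 80)*(-12) = -132*(-12) = 1584)
U + E = 223670304 + 1584 = 223671888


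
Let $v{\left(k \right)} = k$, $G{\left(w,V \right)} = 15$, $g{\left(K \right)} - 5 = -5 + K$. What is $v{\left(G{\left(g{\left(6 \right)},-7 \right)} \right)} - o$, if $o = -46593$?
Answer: $46608$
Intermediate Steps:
$g{\left(K \right)} = K$ ($g{\left(K \right)} = 5 + \left(-5 + K\right) = K$)
$v{\left(G{\left(g{\left(6 \right)},-7 \right)} \right)} - o = 15 - -46593 = 15 + 46593 = 46608$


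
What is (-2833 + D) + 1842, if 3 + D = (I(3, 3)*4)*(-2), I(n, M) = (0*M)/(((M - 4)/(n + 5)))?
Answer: -994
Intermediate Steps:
I(n, M) = 0 (I(n, M) = 0/(((-4 + M)/(5 + n))) = 0*((5 + n)/(-4 + M)) = 0)
D = -3 (D = -3 + (0*4)*(-2) = -3 + 0*(-2) = -3 + 0 = -3)
(-2833 + D) + 1842 = (-2833 - 3) + 1842 = -2836 + 1842 = -994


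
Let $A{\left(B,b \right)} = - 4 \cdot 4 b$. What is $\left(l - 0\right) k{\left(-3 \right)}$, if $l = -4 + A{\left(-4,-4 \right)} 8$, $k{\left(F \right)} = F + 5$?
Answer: $1016$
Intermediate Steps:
$k{\left(F \right)} = 5 + F$
$A{\left(B,b \right)} = - 16 b$
$l = 508$ ($l = -4 + \left(-16\right) \left(-4\right) 8 = -4 + 64 \cdot 8 = -4 + 512 = 508$)
$\left(l - 0\right) k{\left(-3 \right)} = \left(508 - 0\right) \left(5 - 3\right) = \left(508 + 0\right) 2 = 508 \cdot 2 = 1016$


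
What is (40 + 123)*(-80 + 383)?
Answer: 49389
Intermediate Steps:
(40 + 123)*(-80 + 383) = 163*303 = 49389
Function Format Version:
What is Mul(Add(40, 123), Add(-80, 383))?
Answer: 49389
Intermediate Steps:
Mul(Add(40, 123), Add(-80, 383)) = Mul(163, 303) = 49389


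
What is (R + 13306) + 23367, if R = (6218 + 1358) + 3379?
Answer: 47628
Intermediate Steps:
R = 10955 (R = 7576 + 3379 = 10955)
(R + 13306) + 23367 = (10955 + 13306) + 23367 = 24261 + 23367 = 47628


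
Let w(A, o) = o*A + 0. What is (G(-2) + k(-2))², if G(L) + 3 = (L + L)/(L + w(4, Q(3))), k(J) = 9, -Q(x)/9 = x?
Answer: 110224/3025 ≈ 36.438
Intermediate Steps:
Q(x) = -9*x
w(A, o) = A*o (w(A, o) = A*o + 0 = A*o)
G(L) = -3 + 2*L/(-108 + L) (G(L) = -3 + (L + L)/(L + 4*(-9*3)) = -3 + (2*L)/(L + 4*(-27)) = -3 + (2*L)/(L - 108) = -3 + (2*L)/(-108 + L) = -3 + 2*L/(-108 + L))
(G(-2) + k(-2))² = ((324 - 1*(-2))/(-108 - 2) + 9)² = ((324 + 2)/(-110) + 9)² = (-1/110*326 + 9)² = (-163/55 + 9)² = (332/55)² = 110224/3025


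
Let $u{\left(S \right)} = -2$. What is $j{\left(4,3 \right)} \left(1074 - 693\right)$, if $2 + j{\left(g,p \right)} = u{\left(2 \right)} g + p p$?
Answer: $-381$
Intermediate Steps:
$j{\left(g,p \right)} = -2 + p^{2} - 2 g$ ($j{\left(g,p \right)} = -2 - \left(2 g - p p\right) = -2 - \left(- p^{2} + 2 g\right) = -2 + p^{2} - 2 g$)
$j{\left(4,3 \right)} \left(1074 - 693\right) = \left(-2 + 3^{2} - 8\right) \left(1074 - 693\right) = \left(-2 + 9 - 8\right) 381 = \left(-1\right) 381 = -381$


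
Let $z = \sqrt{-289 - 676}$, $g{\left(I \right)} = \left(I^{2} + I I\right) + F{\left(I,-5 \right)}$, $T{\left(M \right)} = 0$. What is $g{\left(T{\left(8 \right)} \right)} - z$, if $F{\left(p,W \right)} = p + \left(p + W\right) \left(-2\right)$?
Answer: $10 - i \sqrt{965} \approx 10.0 - 31.064 i$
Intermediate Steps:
$F{\left(p,W \right)} = - p - 2 W$ ($F{\left(p,W \right)} = p + \left(W + p\right) \left(-2\right) = p - \left(2 W + 2 p\right) = - p - 2 W$)
$g{\left(I \right)} = 10 - I + 2 I^{2}$ ($g{\left(I \right)} = \left(I^{2} + I I\right) - \left(-10 + I\right) = \left(I^{2} + I^{2}\right) - \left(-10 + I\right) = 2 I^{2} - \left(-10 + I\right) = 10 - I + 2 I^{2}$)
$z = i \sqrt{965}$ ($z = \sqrt{-965} = i \sqrt{965} \approx 31.064 i$)
$g{\left(T{\left(8 \right)} \right)} - z = \left(10 - 0 + 2 \cdot 0^{2}\right) - i \sqrt{965} = \left(10 + 0 + 2 \cdot 0\right) - i \sqrt{965} = \left(10 + 0 + 0\right) - i \sqrt{965} = 10 - i \sqrt{965}$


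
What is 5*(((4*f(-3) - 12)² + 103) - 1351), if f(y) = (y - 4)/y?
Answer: -55840/9 ≈ -6204.4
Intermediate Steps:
f(y) = (-4 + y)/y
5*(((4*f(-3) - 12)² + 103) - 1351) = 5*(((4*((-4 - 3)/(-3)) - 12)² + 103) - 1351) = 5*(((4*(-⅓*(-7)) - 12)² + 103) - 1351) = 5*(((4*(7/3) - 12)² + 103) - 1351) = 5*(((28/3 - 12)² + 103) - 1351) = 5*(((-8/3)² + 103) - 1351) = 5*((64/9 + 103) - 1351) = 5*(991/9 - 1351) = 5*(-11168/9) = -55840/9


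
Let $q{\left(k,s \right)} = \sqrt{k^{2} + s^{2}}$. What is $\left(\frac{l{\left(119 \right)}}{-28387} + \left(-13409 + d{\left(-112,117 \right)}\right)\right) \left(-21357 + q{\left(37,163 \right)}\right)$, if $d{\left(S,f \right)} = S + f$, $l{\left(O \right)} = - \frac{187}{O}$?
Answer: $\frac{8126324541675}{28387} - \frac{2663495425 \sqrt{27938}}{198709} \approx 2.8403 \cdot 10^{8}$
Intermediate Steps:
$\left(\frac{l{\left(119 \right)}}{-28387} + \left(-13409 + d{\left(-112,117 \right)}\right)\right) \left(-21357 + q{\left(37,163 \right)}\right) = \left(\frac{\left(-187\right) \frac{1}{119}}{-28387} + \left(-13409 + \left(-112 + 117\right)\right)\right) \left(-21357 + \sqrt{37^{2} + 163^{2}}\right) = \left(\left(-187\right) \frac{1}{119} \left(- \frac{1}{28387}\right) + \left(-13409 + 5\right)\right) \left(-21357 + \sqrt{1369 + 26569}\right) = \left(\left(- \frac{11}{7}\right) \left(- \frac{1}{28387}\right) - 13404\right) \left(-21357 + \sqrt{27938}\right) = \left(\frac{11}{198709} - 13404\right) \left(-21357 + \sqrt{27938}\right) = - \frac{2663495425 \left(-21357 + \sqrt{27938}\right)}{198709} = \frac{8126324541675}{28387} - \frac{2663495425 \sqrt{27938}}{198709}$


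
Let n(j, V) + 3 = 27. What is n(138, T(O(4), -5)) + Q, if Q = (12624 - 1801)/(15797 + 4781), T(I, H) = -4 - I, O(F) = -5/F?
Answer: 504695/20578 ≈ 24.526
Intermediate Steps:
n(j, V) = 24 (n(j, V) = -3 + 27 = 24)
Q = 10823/20578 ≈ 0.52595
n(138, T(O(4), -5)) + Q = 24 + 10823/20578 = 504695/20578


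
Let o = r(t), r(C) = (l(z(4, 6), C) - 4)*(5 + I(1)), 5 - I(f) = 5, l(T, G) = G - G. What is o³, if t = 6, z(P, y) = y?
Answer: -8000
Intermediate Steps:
l(T, G) = 0
I(f) = 0 (I(f) = 5 - 1*5 = 5 - 5 = 0)
r(C) = -20 (r(C) = (0 - 4)*(5 + 0) = -4*5 = -20)
o = -20
o³ = (-20)³ = -8000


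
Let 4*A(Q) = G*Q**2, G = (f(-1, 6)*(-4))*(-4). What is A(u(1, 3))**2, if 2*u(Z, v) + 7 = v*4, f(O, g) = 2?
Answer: 2500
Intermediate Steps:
u(Z, v) = -7/2 + 2*v (u(Z, v) = -7/2 + (v*4)/2 = -7/2 + (4*v)/2 = -7/2 + 2*v)
G = 32 (G = (2*(-4))*(-4) = -8*(-4) = 32)
A(Q) = 8*Q**2 (A(Q) = (32*Q**2)/4 = 8*Q**2)
A(u(1, 3))**2 = (8*(-7/2 + 2*3)**2)**2 = (8*(-7/2 + 6)**2)**2 = (8*(5/2)**2)**2 = (8*(25/4))**2 = 50**2 = 2500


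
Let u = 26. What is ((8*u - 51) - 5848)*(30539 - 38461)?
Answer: 45084102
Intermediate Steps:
((8*u - 51) - 5848)*(30539 - 38461) = ((8*26 - 51) - 5848)*(30539 - 38461) = ((208 - 51) - 5848)*(-7922) = (157 - 5848)*(-7922) = -5691*(-7922) = 45084102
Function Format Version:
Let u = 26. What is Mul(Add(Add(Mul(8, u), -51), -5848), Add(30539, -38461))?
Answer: 45084102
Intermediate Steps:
Mul(Add(Add(Mul(8, u), -51), -5848), Add(30539, -38461)) = Mul(Add(Add(Mul(8, 26), -51), -5848), Add(30539, -38461)) = Mul(Add(Add(208, -51), -5848), -7922) = Mul(Add(157, -5848), -7922) = Mul(-5691, -7922) = 45084102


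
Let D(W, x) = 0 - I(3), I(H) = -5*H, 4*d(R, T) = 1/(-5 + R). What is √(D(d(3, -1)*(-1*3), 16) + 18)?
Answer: √33 ≈ 5.7446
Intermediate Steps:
d(R, T) = 1/(4*(-5 + R))
D(W, x) = 15 (D(W, x) = 0 - (-5)*3 = 0 - 1*(-15) = 0 + 15 = 15)
√(D(d(3, -1)*(-1*3), 16) + 18) = √(15 + 18) = √33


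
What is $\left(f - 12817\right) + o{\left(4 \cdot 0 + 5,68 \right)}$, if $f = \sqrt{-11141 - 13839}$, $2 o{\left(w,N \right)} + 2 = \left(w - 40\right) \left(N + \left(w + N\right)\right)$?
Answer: $- \frac{30571}{2} + 2 i \sqrt{6245} \approx -15286.0 + 158.05 i$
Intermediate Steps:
$o{\left(w,N \right)} = -1 + \frac{\left(-40 + w\right) \left(w + 2 N\right)}{2}$ ($o{\left(w,N \right)} = -1 + \frac{\left(w - 40\right) \left(N + \left(w + N\right)\right)}{2} = -1 + \frac{\left(-40 + w\right) \left(N + \left(N + w\right)\right)}{2} = -1 + \frac{\left(-40 + w\right) \left(w + 2 N\right)}{2}$)
$f = 2 i \sqrt{6245}$ ($f = \sqrt{-24980} = 2 i \sqrt{6245} \approx 158.05 i$)
$\left(f - 12817\right) + o{\left(4 \cdot 0 + 5,68 \right)} = \left(2 i \sqrt{6245} - 12817\right) - \left(2721 - 48 \left(4 \cdot 0 + 5\right) - \frac{\left(4 \cdot 0 + 5\right)^{2}}{2}\right) = \left(-12817 + 2 i \sqrt{6245}\right) - \left(2721 - 48 \left(0 + 5\right) - \frac{\left(0 + 5\right)^{2}}{2}\right) = \left(-12817 + 2 i \sqrt{6245}\right) - \left(2481 - \frac{25}{2}\right) = \left(-12817 + 2 i \sqrt{6245}\right) - \frac{4937}{2} = - \frac{30571}{2} + 2 i \sqrt{6245}$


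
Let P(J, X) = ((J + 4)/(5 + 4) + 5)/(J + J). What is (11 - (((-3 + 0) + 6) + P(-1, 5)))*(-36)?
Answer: -384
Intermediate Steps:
P(J, X) = (49/9 + J/9)/(2*J) (P(J, X) = ((4 + J)/9 + 5)/((2*J)) = ((4 + J)*(⅑) + 5)*(1/(2*J)) = ((4/9 + J/9) + 5)*(1/(2*J)) = (49/9 + J/9)*(1/(2*J)) = (49/9 + J/9)/(2*J))
(11 - (((-3 + 0) + 6) + P(-1, 5)))*(-36) = (11 - (((-3 + 0) + 6) + (1/18)*(49 - 1)/(-1)))*(-36) = (11 - ((-3 + 6) + (1/18)*(-1)*48))*(-36) = (11 - (3 - 8/3))*(-36) = (11 - 1*⅓)*(-36) = (11 - ⅓)*(-36) = (32/3)*(-36) = -384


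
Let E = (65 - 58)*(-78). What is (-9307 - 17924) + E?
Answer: -27777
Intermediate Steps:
E = -546 (E = 7*(-78) = -546)
(-9307 - 17924) + E = (-9307 - 17924) - 546 = -27231 - 546 = -27777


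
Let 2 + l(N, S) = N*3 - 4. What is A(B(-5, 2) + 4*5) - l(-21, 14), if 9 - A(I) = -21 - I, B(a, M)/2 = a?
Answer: 109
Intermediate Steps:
B(a, M) = 2*a
l(N, S) = -6 + 3*N (l(N, S) = -2 + (N*3 - 4) = -2 + (3*N - 4) = -2 + (-4 + 3*N) = -6 + 3*N)
A(I) = 30 + I (A(I) = 9 - (-21 - I) = 9 + (21 + I) = 30 + I)
A(B(-5, 2) + 4*5) - l(-21, 14) = (30 + (2*(-5) + 4*5)) - (-6 + 3*(-21)) = (30 + (-10 + 20)) - (-6 - 63) = (30 + 10) - 1*(-69) = 40 + 69 = 109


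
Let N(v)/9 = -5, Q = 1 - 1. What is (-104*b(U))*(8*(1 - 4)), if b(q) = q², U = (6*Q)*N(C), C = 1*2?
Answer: 0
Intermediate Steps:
Q = 0
C = 2
N(v) = -45 (N(v) = 9*(-5) = -45)
U = 0 (U = (6*0)*(-45) = 0*(-45) = 0)
(-104*b(U))*(8*(1 - 4)) = (-104*0²)*(8*(1 - 4)) = (-104*0)*(8*(-3)) = 0*(-24) = 0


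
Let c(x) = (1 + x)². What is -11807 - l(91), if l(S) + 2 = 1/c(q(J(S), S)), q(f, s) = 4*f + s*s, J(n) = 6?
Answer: -814422652981/68989636 ≈ -11805.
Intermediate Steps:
q(f, s) = s² + 4*f (q(f, s) = 4*f + s² = s² + 4*f)
l(S) = -2 + (25 + S²)⁻² (l(S) = -2 + 1/((1 + (S² + 4*6))²) = -2 + 1/((1 + (S² + 24))²) = -2 + 1/((1 + (24 + S²))²) = -2 + 1/((25 + S²)²) = -2 + (25 + S²)⁻²)
-11807 - l(91) = -11807 - (-2 + (25 + 91²)⁻²) = -11807 - (-2 + (25 + 8281)⁻²) = -11807 - (-2 + 8306⁻²) = -11807 - (-2 + 1/68989636) = -11807 - 1*(-137979271/68989636) = -11807 + 137979271/68989636 = -814422652981/68989636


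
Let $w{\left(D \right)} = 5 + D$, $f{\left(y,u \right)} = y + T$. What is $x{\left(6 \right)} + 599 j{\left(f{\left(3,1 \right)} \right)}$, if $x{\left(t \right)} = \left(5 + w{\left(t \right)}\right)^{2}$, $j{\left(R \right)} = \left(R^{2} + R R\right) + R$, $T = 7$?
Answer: $126046$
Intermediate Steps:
$f{\left(y,u \right)} = 7 + y$ ($f{\left(y,u \right)} = y + 7 = 7 + y$)
$j{\left(R \right)} = R + 2 R^{2}$ ($j{\left(R \right)} = \left(R^{2} + R^{2}\right) + R = 2 R^{2} + R = R + 2 R^{2}$)
$x{\left(t \right)} = \left(10 + t\right)^{2}$ ($x{\left(t \right)} = \left(5 + \left(5 + t\right)\right)^{2} = \left(10 + t\right)^{2}$)
$x{\left(6 \right)} + 599 j{\left(f{\left(3,1 \right)} \right)} = \left(10 + 6\right)^{2} + 599 \left(7 + 3\right) \left(1 + 2 \left(7 + 3\right)\right) = 16^{2} + 599 \cdot 10 \left(1 + 2 \cdot 10\right) = 256 + 599 \cdot 10 \left(1 + 20\right) = 256 + 599 \cdot 10 \cdot 21 = 256 + 599 \cdot 210 = 256 + 125790 = 126046$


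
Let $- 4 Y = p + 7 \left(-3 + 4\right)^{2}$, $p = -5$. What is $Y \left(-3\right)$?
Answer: $\frac{3}{2} \approx 1.5$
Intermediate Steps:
$Y = - \frac{1}{2}$ ($Y = - \frac{-5 + 7 \left(-3 + 4\right)^{2}}{4} = - \frac{-5 + 7 \cdot 1^{2}}{4} = - \frac{-5 + 7 \cdot 1}{4} = - \frac{-5 + 7}{4} = \left(- \frac{1}{4}\right) 2 = - \frac{1}{2} \approx -0.5$)
$Y \left(-3\right) = \left(- \frac{1}{2}\right) \left(-3\right) = \frac{3}{2}$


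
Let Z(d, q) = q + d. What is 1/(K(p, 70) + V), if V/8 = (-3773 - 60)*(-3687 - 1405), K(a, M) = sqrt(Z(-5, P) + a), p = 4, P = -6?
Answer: 156141088/24380039361823751 - I*sqrt(7)/24380039361823751 ≈ 6.4045e-9 - 1.0852e-16*I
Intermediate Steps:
Z(d, q) = d + q
K(a, M) = sqrt(-11 + a) (K(a, M) = sqrt((-5 - 6) + a) = sqrt(-11 + a))
V = 156141088 (V = 8*((-3773 - 60)*(-3687 - 1405)) = 8*(-3833*(-5092)) = 8*19517636 = 156141088)
1/(K(p, 70) + V) = 1/(sqrt(-11 + 4) + 156141088) = 1/(sqrt(-7) + 156141088) = 1/(I*sqrt(7) + 156141088) = 1/(156141088 + I*sqrt(7))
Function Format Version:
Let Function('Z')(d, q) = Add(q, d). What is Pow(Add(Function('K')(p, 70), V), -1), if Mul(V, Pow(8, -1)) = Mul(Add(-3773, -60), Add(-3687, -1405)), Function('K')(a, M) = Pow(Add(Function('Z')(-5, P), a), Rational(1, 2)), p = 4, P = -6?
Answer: Add(Rational(156141088, 24380039361823751), Mul(Rational(-1, 24380039361823751), I, Pow(7, Rational(1, 2)))) ≈ Add(6.4045e-9, Mul(-1.0852e-16, I))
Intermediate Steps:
Function('Z')(d, q) = Add(d, q)
Function('K')(a, M) = Pow(Add(-11, a), Rational(1, 2)) (Function('K')(a, M) = Pow(Add(Add(-5, -6), a), Rational(1, 2)) = Pow(Add(-11, a), Rational(1, 2)))
V = 156141088 (V = Mul(8, Mul(Add(-3773, -60), Add(-3687, -1405))) = Mul(8, Mul(-3833, -5092)) = Mul(8, 19517636) = 156141088)
Pow(Add(Function('K')(p, 70), V), -1) = Pow(Add(Pow(Add(-11, 4), Rational(1, 2)), 156141088), -1) = Pow(Add(Pow(-7, Rational(1, 2)), 156141088), -1) = Pow(Add(Mul(I, Pow(7, Rational(1, 2))), 156141088), -1) = Pow(Add(156141088, Mul(I, Pow(7, Rational(1, 2)))), -1)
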